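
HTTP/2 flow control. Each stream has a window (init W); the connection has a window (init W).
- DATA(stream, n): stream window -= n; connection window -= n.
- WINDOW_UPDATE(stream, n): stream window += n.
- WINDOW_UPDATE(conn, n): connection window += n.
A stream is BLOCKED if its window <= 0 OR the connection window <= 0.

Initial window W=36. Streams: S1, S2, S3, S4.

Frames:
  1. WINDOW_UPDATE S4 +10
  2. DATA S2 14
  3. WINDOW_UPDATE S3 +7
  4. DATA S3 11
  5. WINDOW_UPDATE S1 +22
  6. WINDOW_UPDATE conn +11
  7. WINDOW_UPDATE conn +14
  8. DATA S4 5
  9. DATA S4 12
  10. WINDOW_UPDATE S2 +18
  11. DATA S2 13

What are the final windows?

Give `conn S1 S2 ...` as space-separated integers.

Op 1: conn=36 S1=36 S2=36 S3=36 S4=46 blocked=[]
Op 2: conn=22 S1=36 S2=22 S3=36 S4=46 blocked=[]
Op 3: conn=22 S1=36 S2=22 S3=43 S4=46 blocked=[]
Op 4: conn=11 S1=36 S2=22 S3=32 S4=46 blocked=[]
Op 5: conn=11 S1=58 S2=22 S3=32 S4=46 blocked=[]
Op 6: conn=22 S1=58 S2=22 S3=32 S4=46 blocked=[]
Op 7: conn=36 S1=58 S2=22 S3=32 S4=46 blocked=[]
Op 8: conn=31 S1=58 S2=22 S3=32 S4=41 blocked=[]
Op 9: conn=19 S1=58 S2=22 S3=32 S4=29 blocked=[]
Op 10: conn=19 S1=58 S2=40 S3=32 S4=29 blocked=[]
Op 11: conn=6 S1=58 S2=27 S3=32 S4=29 blocked=[]

Answer: 6 58 27 32 29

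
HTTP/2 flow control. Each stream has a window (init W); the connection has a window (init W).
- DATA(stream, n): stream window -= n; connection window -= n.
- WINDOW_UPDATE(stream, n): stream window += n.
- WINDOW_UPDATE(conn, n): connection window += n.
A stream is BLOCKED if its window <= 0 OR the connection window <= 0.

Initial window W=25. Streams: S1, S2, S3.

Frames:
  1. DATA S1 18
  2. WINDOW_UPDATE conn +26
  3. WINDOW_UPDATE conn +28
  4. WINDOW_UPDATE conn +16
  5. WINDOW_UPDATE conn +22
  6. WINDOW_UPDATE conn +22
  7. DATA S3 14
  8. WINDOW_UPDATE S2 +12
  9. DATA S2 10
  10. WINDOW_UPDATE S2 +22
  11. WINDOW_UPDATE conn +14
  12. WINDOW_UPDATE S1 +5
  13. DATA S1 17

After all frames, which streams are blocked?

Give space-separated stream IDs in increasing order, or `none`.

Answer: S1

Derivation:
Op 1: conn=7 S1=7 S2=25 S3=25 blocked=[]
Op 2: conn=33 S1=7 S2=25 S3=25 blocked=[]
Op 3: conn=61 S1=7 S2=25 S3=25 blocked=[]
Op 4: conn=77 S1=7 S2=25 S3=25 blocked=[]
Op 5: conn=99 S1=7 S2=25 S3=25 blocked=[]
Op 6: conn=121 S1=7 S2=25 S3=25 blocked=[]
Op 7: conn=107 S1=7 S2=25 S3=11 blocked=[]
Op 8: conn=107 S1=7 S2=37 S3=11 blocked=[]
Op 9: conn=97 S1=7 S2=27 S3=11 blocked=[]
Op 10: conn=97 S1=7 S2=49 S3=11 blocked=[]
Op 11: conn=111 S1=7 S2=49 S3=11 blocked=[]
Op 12: conn=111 S1=12 S2=49 S3=11 blocked=[]
Op 13: conn=94 S1=-5 S2=49 S3=11 blocked=[1]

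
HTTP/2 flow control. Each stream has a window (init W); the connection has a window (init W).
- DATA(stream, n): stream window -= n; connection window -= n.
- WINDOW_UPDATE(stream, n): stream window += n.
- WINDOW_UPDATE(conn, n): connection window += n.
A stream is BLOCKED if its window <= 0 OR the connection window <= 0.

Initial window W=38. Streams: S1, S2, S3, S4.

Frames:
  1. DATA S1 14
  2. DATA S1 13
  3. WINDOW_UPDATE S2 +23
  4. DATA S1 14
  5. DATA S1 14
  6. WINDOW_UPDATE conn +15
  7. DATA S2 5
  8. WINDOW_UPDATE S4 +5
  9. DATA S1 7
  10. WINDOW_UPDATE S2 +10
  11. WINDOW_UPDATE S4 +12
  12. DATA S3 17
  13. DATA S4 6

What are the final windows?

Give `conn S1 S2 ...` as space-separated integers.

Answer: -37 -24 66 21 49

Derivation:
Op 1: conn=24 S1=24 S2=38 S3=38 S4=38 blocked=[]
Op 2: conn=11 S1=11 S2=38 S3=38 S4=38 blocked=[]
Op 3: conn=11 S1=11 S2=61 S3=38 S4=38 blocked=[]
Op 4: conn=-3 S1=-3 S2=61 S3=38 S4=38 blocked=[1, 2, 3, 4]
Op 5: conn=-17 S1=-17 S2=61 S3=38 S4=38 blocked=[1, 2, 3, 4]
Op 6: conn=-2 S1=-17 S2=61 S3=38 S4=38 blocked=[1, 2, 3, 4]
Op 7: conn=-7 S1=-17 S2=56 S3=38 S4=38 blocked=[1, 2, 3, 4]
Op 8: conn=-7 S1=-17 S2=56 S3=38 S4=43 blocked=[1, 2, 3, 4]
Op 9: conn=-14 S1=-24 S2=56 S3=38 S4=43 blocked=[1, 2, 3, 4]
Op 10: conn=-14 S1=-24 S2=66 S3=38 S4=43 blocked=[1, 2, 3, 4]
Op 11: conn=-14 S1=-24 S2=66 S3=38 S4=55 blocked=[1, 2, 3, 4]
Op 12: conn=-31 S1=-24 S2=66 S3=21 S4=55 blocked=[1, 2, 3, 4]
Op 13: conn=-37 S1=-24 S2=66 S3=21 S4=49 blocked=[1, 2, 3, 4]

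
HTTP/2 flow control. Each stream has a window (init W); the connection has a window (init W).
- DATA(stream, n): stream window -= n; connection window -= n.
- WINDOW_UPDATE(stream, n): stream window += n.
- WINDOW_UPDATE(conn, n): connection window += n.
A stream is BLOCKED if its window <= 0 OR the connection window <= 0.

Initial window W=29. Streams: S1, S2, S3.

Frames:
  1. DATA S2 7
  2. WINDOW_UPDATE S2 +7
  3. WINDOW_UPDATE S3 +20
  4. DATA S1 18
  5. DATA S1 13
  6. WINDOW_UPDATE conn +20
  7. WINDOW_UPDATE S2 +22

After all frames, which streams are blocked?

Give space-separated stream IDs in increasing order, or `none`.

Op 1: conn=22 S1=29 S2=22 S3=29 blocked=[]
Op 2: conn=22 S1=29 S2=29 S3=29 blocked=[]
Op 3: conn=22 S1=29 S2=29 S3=49 blocked=[]
Op 4: conn=4 S1=11 S2=29 S3=49 blocked=[]
Op 5: conn=-9 S1=-2 S2=29 S3=49 blocked=[1, 2, 3]
Op 6: conn=11 S1=-2 S2=29 S3=49 blocked=[1]
Op 7: conn=11 S1=-2 S2=51 S3=49 blocked=[1]

Answer: S1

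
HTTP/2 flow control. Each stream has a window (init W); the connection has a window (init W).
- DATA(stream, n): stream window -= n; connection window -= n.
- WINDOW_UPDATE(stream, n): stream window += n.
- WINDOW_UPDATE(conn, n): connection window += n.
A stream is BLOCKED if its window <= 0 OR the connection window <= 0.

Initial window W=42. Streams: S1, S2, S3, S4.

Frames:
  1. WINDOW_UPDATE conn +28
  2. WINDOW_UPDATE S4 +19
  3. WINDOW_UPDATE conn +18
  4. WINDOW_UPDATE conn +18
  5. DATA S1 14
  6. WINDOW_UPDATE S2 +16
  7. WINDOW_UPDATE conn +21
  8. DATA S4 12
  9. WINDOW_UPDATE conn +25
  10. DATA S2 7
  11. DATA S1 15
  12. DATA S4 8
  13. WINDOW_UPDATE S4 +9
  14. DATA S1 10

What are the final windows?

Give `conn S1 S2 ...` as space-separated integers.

Op 1: conn=70 S1=42 S2=42 S3=42 S4=42 blocked=[]
Op 2: conn=70 S1=42 S2=42 S3=42 S4=61 blocked=[]
Op 3: conn=88 S1=42 S2=42 S3=42 S4=61 blocked=[]
Op 4: conn=106 S1=42 S2=42 S3=42 S4=61 blocked=[]
Op 5: conn=92 S1=28 S2=42 S3=42 S4=61 blocked=[]
Op 6: conn=92 S1=28 S2=58 S3=42 S4=61 blocked=[]
Op 7: conn=113 S1=28 S2=58 S3=42 S4=61 blocked=[]
Op 8: conn=101 S1=28 S2=58 S3=42 S4=49 blocked=[]
Op 9: conn=126 S1=28 S2=58 S3=42 S4=49 blocked=[]
Op 10: conn=119 S1=28 S2=51 S3=42 S4=49 blocked=[]
Op 11: conn=104 S1=13 S2=51 S3=42 S4=49 blocked=[]
Op 12: conn=96 S1=13 S2=51 S3=42 S4=41 blocked=[]
Op 13: conn=96 S1=13 S2=51 S3=42 S4=50 blocked=[]
Op 14: conn=86 S1=3 S2=51 S3=42 S4=50 blocked=[]

Answer: 86 3 51 42 50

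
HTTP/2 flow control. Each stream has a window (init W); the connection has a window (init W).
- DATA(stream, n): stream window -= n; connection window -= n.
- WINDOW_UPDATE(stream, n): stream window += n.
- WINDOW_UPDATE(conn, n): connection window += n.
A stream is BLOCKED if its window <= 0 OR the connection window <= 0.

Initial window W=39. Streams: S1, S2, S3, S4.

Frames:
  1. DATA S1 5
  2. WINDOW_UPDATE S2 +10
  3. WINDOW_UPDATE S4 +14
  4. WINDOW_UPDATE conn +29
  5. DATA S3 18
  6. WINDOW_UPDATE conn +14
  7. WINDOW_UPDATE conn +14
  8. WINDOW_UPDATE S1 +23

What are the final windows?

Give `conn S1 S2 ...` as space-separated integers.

Answer: 73 57 49 21 53

Derivation:
Op 1: conn=34 S1=34 S2=39 S3=39 S4=39 blocked=[]
Op 2: conn=34 S1=34 S2=49 S3=39 S4=39 blocked=[]
Op 3: conn=34 S1=34 S2=49 S3=39 S4=53 blocked=[]
Op 4: conn=63 S1=34 S2=49 S3=39 S4=53 blocked=[]
Op 5: conn=45 S1=34 S2=49 S3=21 S4=53 blocked=[]
Op 6: conn=59 S1=34 S2=49 S3=21 S4=53 blocked=[]
Op 7: conn=73 S1=34 S2=49 S3=21 S4=53 blocked=[]
Op 8: conn=73 S1=57 S2=49 S3=21 S4=53 blocked=[]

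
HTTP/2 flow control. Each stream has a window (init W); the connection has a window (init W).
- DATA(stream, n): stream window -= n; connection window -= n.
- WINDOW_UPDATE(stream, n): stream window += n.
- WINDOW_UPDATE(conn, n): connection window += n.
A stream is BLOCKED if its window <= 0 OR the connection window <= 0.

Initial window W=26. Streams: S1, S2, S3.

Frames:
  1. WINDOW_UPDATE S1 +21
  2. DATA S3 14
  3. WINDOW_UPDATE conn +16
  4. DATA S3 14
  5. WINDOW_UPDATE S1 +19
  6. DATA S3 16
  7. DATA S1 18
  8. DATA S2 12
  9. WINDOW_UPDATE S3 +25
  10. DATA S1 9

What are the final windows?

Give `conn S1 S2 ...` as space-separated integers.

Answer: -41 39 14 7

Derivation:
Op 1: conn=26 S1=47 S2=26 S3=26 blocked=[]
Op 2: conn=12 S1=47 S2=26 S3=12 blocked=[]
Op 3: conn=28 S1=47 S2=26 S3=12 blocked=[]
Op 4: conn=14 S1=47 S2=26 S3=-2 blocked=[3]
Op 5: conn=14 S1=66 S2=26 S3=-2 blocked=[3]
Op 6: conn=-2 S1=66 S2=26 S3=-18 blocked=[1, 2, 3]
Op 7: conn=-20 S1=48 S2=26 S3=-18 blocked=[1, 2, 3]
Op 8: conn=-32 S1=48 S2=14 S3=-18 blocked=[1, 2, 3]
Op 9: conn=-32 S1=48 S2=14 S3=7 blocked=[1, 2, 3]
Op 10: conn=-41 S1=39 S2=14 S3=7 blocked=[1, 2, 3]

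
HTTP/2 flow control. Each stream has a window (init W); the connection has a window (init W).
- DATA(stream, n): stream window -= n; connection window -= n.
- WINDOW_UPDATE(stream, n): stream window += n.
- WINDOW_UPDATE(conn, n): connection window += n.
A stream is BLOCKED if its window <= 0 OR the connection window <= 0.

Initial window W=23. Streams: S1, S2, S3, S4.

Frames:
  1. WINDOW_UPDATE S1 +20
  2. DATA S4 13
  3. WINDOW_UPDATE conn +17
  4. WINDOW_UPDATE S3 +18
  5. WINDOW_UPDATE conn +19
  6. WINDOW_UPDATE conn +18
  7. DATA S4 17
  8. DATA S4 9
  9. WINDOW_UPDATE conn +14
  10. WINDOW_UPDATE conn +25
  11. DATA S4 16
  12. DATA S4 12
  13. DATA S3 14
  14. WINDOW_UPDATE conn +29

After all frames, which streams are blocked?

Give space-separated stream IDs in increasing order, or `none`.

Op 1: conn=23 S1=43 S2=23 S3=23 S4=23 blocked=[]
Op 2: conn=10 S1=43 S2=23 S3=23 S4=10 blocked=[]
Op 3: conn=27 S1=43 S2=23 S3=23 S4=10 blocked=[]
Op 4: conn=27 S1=43 S2=23 S3=41 S4=10 blocked=[]
Op 5: conn=46 S1=43 S2=23 S3=41 S4=10 blocked=[]
Op 6: conn=64 S1=43 S2=23 S3=41 S4=10 blocked=[]
Op 7: conn=47 S1=43 S2=23 S3=41 S4=-7 blocked=[4]
Op 8: conn=38 S1=43 S2=23 S3=41 S4=-16 blocked=[4]
Op 9: conn=52 S1=43 S2=23 S3=41 S4=-16 blocked=[4]
Op 10: conn=77 S1=43 S2=23 S3=41 S4=-16 blocked=[4]
Op 11: conn=61 S1=43 S2=23 S3=41 S4=-32 blocked=[4]
Op 12: conn=49 S1=43 S2=23 S3=41 S4=-44 blocked=[4]
Op 13: conn=35 S1=43 S2=23 S3=27 S4=-44 blocked=[4]
Op 14: conn=64 S1=43 S2=23 S3=27 S4=-44 blocked=[4]

Answer: S4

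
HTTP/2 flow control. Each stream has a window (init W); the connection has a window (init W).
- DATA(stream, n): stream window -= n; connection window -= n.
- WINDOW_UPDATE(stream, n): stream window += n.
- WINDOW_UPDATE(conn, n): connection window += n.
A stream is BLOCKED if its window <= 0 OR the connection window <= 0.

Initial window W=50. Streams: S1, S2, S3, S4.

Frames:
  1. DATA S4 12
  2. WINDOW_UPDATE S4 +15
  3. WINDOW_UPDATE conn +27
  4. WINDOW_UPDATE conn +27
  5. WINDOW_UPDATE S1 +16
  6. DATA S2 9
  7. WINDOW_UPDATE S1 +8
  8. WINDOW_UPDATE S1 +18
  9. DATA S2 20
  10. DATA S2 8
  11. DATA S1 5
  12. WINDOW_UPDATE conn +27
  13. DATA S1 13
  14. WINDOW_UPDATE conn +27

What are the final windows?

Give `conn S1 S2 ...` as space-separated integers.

Op 1: conn=38 S1=50 S2=50 S3=50 S4=38 blocked=[]
Op 2: conn=38 S1=50 S2=50 S3=50 S4=53 blocked=[]
Op 3: conn=65 S1=50 S2=50 S3=50 S4=53 blocked=[]
Op 4: conn=92 S1=50 S2=50 S3=50 S4=53 blocked=[]
Op 5: conn=92 S1=66 S2=50 S3=50 S4=53 blocked=[]
Op 6: conn=83 S1=66 S2=41 S3=50 S4=53 blocked=[]
Op 7: conn=83 S1=74 S2=41 S3=50 S4=53 blocked=[]
Op 8: conn=83 S1=92 S2=41 S3=50 S4=53 blocked=[]
Op 9: conn=63 S1=92 S2=21 S3=50 S4=53 blocked=[]
Op 10: conn=55 S1=92 S2=13 S3=50 S4=53 blocked=[]
Op 11: conn=50 S1=87 S2=13 S3=50 S4=53 blocked=[]
Op 12: conn=77 S1=87 S2=13 S3=50 S4=53 blocked=[]
Op 13: conn=64 S1=74 S2=13 S3=50 S4=53 blocked=[]
Op 14: conn=91 S1=74 S2=13 S3=50 S4=53 blocked=[]

Answer: 91 74 13 50 53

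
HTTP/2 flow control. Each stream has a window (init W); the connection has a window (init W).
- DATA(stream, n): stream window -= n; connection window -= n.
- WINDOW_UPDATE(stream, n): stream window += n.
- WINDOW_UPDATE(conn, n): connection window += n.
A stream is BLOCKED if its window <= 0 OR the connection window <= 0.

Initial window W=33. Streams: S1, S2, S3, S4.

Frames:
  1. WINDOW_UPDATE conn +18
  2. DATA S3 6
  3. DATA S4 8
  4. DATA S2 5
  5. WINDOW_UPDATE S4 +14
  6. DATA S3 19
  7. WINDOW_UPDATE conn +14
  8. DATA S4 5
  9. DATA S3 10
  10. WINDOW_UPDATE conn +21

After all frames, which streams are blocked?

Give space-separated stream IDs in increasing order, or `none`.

Op 1: conn=51 S1=33 S2=33 S3=33 S4=33 blocked=[]
Op 2: conn=45 S1=33 S2=33 S3=27 S4=33 blocked=[]
Op 3: conn=37 S1=33 S2=33 S3=27 S4=25 blocked=[]
Op 4: conn=32 S1=33 S2=28 S3=27 S4=25 blocked=[]
Op 5: conn=32 S1=33 S2=28 S3=27 S4=39 blocked=[]
Op 6: conn=13 S1=33 S2=28 S3=8 S4=39 blocked=[]
Op 7: conn=27 S1=33 S2=28 S3=8 S4=39 blocked=[]
Op 8: conn=22 S1=33 S2=28 S3=8 S4=34 blocked=[]
Op 9: conn=12 S1=33 S2=28 S3=-2 S4=34 blocked=[3]
Op 10: conn=33 S1=33 S2=28 S3=-2 S4=34 blocked=[3]

Answer: S3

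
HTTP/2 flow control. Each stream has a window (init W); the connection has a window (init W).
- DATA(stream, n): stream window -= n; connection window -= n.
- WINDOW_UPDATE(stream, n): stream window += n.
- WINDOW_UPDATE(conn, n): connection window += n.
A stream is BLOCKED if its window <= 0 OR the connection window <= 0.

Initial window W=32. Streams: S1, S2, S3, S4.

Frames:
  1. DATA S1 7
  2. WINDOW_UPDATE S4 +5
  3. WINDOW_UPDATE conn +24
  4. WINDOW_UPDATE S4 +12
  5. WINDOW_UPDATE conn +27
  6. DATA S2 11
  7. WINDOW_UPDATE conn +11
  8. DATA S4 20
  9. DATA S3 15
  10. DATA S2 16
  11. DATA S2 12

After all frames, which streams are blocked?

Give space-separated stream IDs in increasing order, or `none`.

Op 1: conn=25 S1=25 S2=32 S3=32 S4=32 blocked=[]
Op 2: conn=25 S1=25 S2=32 S3=32 S4=37 blocked=[]
Op 3: conn=49 S1=25 S2=32 S3=32 S4=37 blocked=[]
Op 4: conn=49 S1=25 S2=32 S3=32 S4=49 blocked=[]
Op 5: conn=76 S1=25 S2=32 S3=32 S4=49 blocked=[]
Op 6: conn=65 S1=25 S2=21 S3=32 S4=49 blocked=[]
Op 7: conn=76 S1=25 S2=21 S3=32 S4=49 blocked=[]
Op 8: conn=56 S1=25 S2=21 S3=32 S4=29 blocked=[]
Op 9: conn=41 S1=25 S2=21 S3=17 S4=29 blocked=[]
Op 10: conn=25 S1=25 S2=5 S3=17 S4=29 blocked=[]
Op 11: conn=13 S1=25 S2=-7 S3=17 S4=29 blocked=[2]

Answer: S2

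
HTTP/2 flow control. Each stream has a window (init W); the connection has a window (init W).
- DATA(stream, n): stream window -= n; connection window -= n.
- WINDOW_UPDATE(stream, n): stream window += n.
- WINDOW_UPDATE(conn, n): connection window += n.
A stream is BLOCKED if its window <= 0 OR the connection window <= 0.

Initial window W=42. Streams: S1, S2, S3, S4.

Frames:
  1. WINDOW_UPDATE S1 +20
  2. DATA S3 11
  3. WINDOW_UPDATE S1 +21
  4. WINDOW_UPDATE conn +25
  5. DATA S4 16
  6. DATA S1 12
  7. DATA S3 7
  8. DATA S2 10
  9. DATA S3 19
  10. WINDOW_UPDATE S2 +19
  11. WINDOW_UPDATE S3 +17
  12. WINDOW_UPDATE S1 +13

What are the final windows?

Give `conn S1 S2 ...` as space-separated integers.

Op 1: conn=42 S1=62 S2=42 S3=42 S4=42 blocked=[]
Op 2: conn=31 S1=62 S2=42 S3=31 S4=42 blocked=[]
Op 3: conn=31 S1=83 S2=42 S3=31 S4=42 blocked=[]
Op 4: conn=56 S1=83 S2=42 S3=31 S4=42 blocked=[]
Op 5: conn=40 S1=83 S2=42 S3=31 S4=26 blocked=[]
Op 6: conn=28 S1=71 S2=42 S3=31 S4=26 blocked=[]
Op 7: conn=21 S1=71 S2=42 S3=24 S4=26 blocked=[]
Op 8: conn=11 S1=71 S2=32 S3=24 S4=26 blocked=[]
Op 9: conn=-8 S1=71 S2=32 S3=5 S4=26 blocked=[1, 2, 3, 4]
Op 10: conn=-8 S1=71 S2=51 S3=5 S4=26 blocked=[1, 2, 3, 4]
Op 11: conn=-8 S1=71 S2=51 S3=22 S4=26 blocked=[1, 2, 3, 4]
Op 12: conn=-8 S1=84 S2=51 S3=22 S4=26 blocked=[1, 2, 3, 4]

Answer: -8 84 51 22 26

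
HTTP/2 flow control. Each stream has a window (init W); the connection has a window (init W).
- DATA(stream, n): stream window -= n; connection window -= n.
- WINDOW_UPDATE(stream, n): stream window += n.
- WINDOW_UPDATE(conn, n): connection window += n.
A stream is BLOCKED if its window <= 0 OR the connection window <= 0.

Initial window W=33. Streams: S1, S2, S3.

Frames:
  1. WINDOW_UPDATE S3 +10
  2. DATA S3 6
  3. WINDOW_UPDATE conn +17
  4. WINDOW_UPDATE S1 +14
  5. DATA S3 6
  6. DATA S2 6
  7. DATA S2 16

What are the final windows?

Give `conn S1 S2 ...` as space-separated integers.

Answer: 16 47 11 31

Derivation:
Op 1: conn=33 S1=33 S2=33 S3=43 blocked=[]
Op 2: conn=27 S1=33 S2=33 S3=37 blocked=[]
Op 3: conn=44 S1=33 S2=33 S3=37 blocked=[]
Op 4: conn=44 S1=47 S2=33 S3=37 blocked=[]
Op 5: conn=38 S1=47 S2=33 S3=31 blocked=[]
Op 6: conn=32 S1=47 S2=27 S3=31 blocked=[]
Op 7: conn=16 S1=47 S2=11 S3=31 blocked=[]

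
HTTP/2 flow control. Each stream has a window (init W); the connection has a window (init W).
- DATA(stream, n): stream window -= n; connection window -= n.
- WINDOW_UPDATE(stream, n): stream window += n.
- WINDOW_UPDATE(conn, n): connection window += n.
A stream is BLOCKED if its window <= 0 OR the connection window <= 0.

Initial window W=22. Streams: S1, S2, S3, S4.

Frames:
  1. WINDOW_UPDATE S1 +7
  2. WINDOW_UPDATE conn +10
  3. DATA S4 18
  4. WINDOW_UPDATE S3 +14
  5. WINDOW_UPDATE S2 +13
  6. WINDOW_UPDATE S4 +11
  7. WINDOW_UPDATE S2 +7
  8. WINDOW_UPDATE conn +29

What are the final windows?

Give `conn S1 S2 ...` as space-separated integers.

Answer: 43 29 42 36 15

Derivation:
Op 1: conn=22 S1=29 S2=22 S3=22 S4=22 blocked=[]
Op 2: conn=32 S1=29 S2=22 S3=22 S4=22 blocked=[]
Op 3: conn=14 S1=29 S2=22 S3=22 S4=4 blocked=[]
Op 4: conn=14 S1=29 S2=22 S3=36 S4=4 blocked=[]
Op 5: conn=14 S1=29 S2=35 S3=36 S4=4 blocked=[]
Op 6: conn=14 S1=29 S2=35 S3=36 S4=15 blocked=[]
Op 7: conn=14 S1=29 S2=42 S3=36 S4=15 blocked=[]
Op 8: conn=43 S1=29 S2=42 S3=36 S4=15 blocked=[]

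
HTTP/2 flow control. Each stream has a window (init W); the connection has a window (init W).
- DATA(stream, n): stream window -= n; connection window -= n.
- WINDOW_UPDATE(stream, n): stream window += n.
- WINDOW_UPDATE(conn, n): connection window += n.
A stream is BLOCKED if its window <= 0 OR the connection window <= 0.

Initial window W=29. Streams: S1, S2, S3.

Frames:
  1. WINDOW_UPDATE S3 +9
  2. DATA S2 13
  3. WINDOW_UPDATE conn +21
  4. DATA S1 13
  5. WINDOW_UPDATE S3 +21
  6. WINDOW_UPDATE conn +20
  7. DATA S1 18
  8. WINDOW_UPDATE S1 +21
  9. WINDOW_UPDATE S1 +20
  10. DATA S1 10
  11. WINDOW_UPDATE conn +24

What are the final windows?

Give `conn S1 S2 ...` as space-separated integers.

Answer: 40 29 16 59

Derivation:
Op 1: conn=29 S1=29 S2=29 S3=38 blocked=[]
Op 2: conn=16 S1=29 S2=16 S3=38 blocked=[]
Op 3: conn=37 S1=29 S2=16 S3=38 blocked=[]
Op 4: conn=24 S1=16 S2=16 S3=38 blocked=[]
Op 5: conn=24 S1=16 S2=16 S3=59 blocked=[]
Op 6: conn=44 S1=16 S2=16 S3=59 blocked=[]
Op 7: conn=26 S1=-2 S2=16 S3=59 blocked=[1]
Op 8: conn=26 S1=19 S2=16 S3=59 blocked=[]
Op 9: conn=26 S1=39 S2=16 S3=59 blocked=[]
Op 10: conn=16 S1=29 S2=16 S3=59 blocked=[]
Op 11: conn=40 S1=29 S2=16 S3=59 blocked=[]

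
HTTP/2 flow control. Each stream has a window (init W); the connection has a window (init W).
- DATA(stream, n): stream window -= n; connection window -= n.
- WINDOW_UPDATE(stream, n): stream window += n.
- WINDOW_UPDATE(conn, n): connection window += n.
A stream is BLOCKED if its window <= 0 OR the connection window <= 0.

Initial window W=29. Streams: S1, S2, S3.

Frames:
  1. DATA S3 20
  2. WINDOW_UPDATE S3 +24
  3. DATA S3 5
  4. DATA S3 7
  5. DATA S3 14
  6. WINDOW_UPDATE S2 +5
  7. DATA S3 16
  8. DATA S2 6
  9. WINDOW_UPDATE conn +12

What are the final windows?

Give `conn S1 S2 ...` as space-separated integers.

Op 1: conn=9 S1=29 S2=29 S3=9 blocked=[]
Op 2: conn=9 S1=29 S2=29 S3=33 blocked=[]
Op 3: conn=4 S1=29 S2=29 S3=28 blocked=[]
Op 4: conn=-3 S1=29 S2=29 S3=21 blocked=[1, 2, 3]
Op 5: conn=-17 S1=29 S2=29 S3=7 blocked=[1, 2, 3]
Op 6: conn=-17 S1=29 S2=34 S3=7 blocked=[1, 2, 3]
Op 7: conn=-33 S1=29 S2=34 S3=-9 blocked=[1, 2, 3]
Op 8: conn=-39 S1=29 S2=28 S3=-9 blocked=[1, 2, 3]
Op 9: conn=-27 S1=29 S2=28 S3=-9 blocked=[1, 2, 3]

Answer: -27 29 28 -9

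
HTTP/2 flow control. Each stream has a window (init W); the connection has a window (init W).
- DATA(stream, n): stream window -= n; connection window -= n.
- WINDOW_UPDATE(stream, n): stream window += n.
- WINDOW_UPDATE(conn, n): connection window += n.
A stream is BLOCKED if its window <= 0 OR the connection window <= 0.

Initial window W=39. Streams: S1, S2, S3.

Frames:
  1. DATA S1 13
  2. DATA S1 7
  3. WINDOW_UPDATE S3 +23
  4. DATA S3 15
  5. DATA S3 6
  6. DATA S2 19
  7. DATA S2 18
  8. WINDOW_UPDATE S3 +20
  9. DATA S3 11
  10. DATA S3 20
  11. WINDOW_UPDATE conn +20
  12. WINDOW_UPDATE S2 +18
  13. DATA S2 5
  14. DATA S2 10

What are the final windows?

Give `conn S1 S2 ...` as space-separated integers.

Answer: -65 19 5 30

Derivation:
Op 1: conn=26 S1=26 S2=39 S3=39 blocked=[]
Op 2: conn=19 S1=19 S2=39 S3=39 blocked=[]
Op 3: conn=19 S1=19 S2=39 S3=62 blocked=[]
Op 4: conn=4 S1=19 S2=39 S3=47 blocked=[]
Op 5: conn=-2 S1=19 S2=39 S3=41 blocked=[1, 2, 3]
Op 6: conn=-21 S1=19 S2=20 S3=41 blocked=[1, 2, 3]
Op 7: conn=-39 S1=19 S2=2 S3=41 blocked=[1, 2, 3]
Op 8: conn=-39 S1=19 S2=2 S3=61 blocked=[1, 2, 3]
Op 9: conn=-50 S1=19 S2=2 S3=50 blocked=[1, 2, 3]
Op 10: conn=-70 S1=19 S2=2 S3=30 blocked=[1, 2, 3]
Op 11: conn=-50 S1=19 S2=2 S3=30 blocked=[1, 2, 3]
Op 12: conn=-50 S1=19 S2=20 S3=30 blocked=[1, 2, 3]
Op 13: conn=-55 S1=19 S2=15 S3=30 blocked=[1, 2, 3]
Op 14: conn=-65 S1=19 S2=5 S3=30 blocked=[1, 2, 3]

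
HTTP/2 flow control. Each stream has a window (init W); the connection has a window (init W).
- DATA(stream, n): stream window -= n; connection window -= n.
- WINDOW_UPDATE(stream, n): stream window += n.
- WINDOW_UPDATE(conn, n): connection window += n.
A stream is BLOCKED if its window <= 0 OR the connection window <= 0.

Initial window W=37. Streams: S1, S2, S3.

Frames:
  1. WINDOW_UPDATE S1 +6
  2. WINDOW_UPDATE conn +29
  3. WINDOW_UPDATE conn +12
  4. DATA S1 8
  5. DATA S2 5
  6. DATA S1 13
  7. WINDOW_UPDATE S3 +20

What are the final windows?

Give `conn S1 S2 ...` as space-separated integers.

Op 1: conn=37 S1=43 S2=37 S3=37 blocked=[]
Op 2: conn=66 S1=43 S2=37 S3=37 blocked=[]
Op 3: conn=78 S1=43 S2=37 S3=37 blocked=[]
Op 4: conn=70 S1=35 S2=37 S3=37 blocked=[]
Op 5: conn=65 S1=35 S2=32 S3=37 blocked=[]
Op 6: conn=52 S1=22 S2=32 S3=37 blocked=[]
Op 7: conn=52 S1=22 S2=32 S3=57 blocked=[]

Answer: 52 22 32 57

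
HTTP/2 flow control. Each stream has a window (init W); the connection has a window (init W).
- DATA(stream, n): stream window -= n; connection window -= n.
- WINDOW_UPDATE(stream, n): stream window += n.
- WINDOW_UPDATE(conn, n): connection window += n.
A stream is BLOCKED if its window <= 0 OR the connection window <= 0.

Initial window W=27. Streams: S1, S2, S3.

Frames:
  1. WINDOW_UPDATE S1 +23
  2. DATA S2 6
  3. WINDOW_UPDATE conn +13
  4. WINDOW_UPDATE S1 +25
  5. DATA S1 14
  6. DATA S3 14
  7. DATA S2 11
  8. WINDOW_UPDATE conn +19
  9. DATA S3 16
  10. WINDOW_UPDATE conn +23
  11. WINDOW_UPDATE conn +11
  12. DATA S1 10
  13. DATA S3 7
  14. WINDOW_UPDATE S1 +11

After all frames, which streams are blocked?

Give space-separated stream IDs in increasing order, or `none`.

Answer: S3

Derivation:
Op 1: conn=27 S1=50 S2=27 S3=27 blocked=[]
Op 2: conn=21 S1=50 S2=21 S3=27 blocked=[]
Op 3: conn=34 S1=50 S2=21 S3=27 blocked=[]
Op 4: conn=34 S1=75 S2=21 S3=27 blocked=[]
Op 5: conn=20 S1=61 S2=21 S3=27 blocked=[]
Op 6: conn=6 S1=61 S2=21 S3=13 blocked=[]
Op 7: conn=-5 S1=61 S2=10 S3=13 blocked=[1, 2, 3]
Op 8: conn=14 S1=61 S2=10 S3=13 blocked=[]
Op 9: conn=-2 S1=61 S2=10 S3=-3 blocked=[1, 2, 3]
Op 10: conn=21 S1=61 S2=10 S3=-3 blocked=[3]
Op 11: conn=32 S1=61 S2=10 S3=-3 blocked=[3]
Op 12: conn=22 S1=51 S2=10 S3=-3 blocked=[3]
Op 13: conn=15 S1=51 S2=10 S3=-10 blocked=[3]
Op 14: conn=15 S1=62 S2=10 S3=-10 blocked=[3]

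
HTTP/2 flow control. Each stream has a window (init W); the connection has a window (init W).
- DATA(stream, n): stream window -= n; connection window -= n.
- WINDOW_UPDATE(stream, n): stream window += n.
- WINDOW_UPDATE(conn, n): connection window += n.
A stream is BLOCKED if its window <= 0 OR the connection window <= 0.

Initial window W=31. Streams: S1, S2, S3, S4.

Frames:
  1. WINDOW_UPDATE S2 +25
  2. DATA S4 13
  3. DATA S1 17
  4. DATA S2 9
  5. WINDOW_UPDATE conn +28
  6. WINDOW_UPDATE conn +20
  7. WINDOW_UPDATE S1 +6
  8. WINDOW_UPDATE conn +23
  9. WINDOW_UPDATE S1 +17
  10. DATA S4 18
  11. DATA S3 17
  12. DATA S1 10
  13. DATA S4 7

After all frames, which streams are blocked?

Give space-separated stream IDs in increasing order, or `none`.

Op 1: conn=31 S1=31 S2=56 S3=31 S4=31 blocked=[]
Op 2: conn=18 S1=31 S2=56 S3=31 S4=18 blocked=[]
Op 3: conn=1 S1=14 S2=56 S3=31 S4=18 blocked=[]
Op 4: conn=-8 S1=14 S2=47 S3=31 S4=18 blocked=[1, 2, 3, 4]
Op 5: conn=20 S1=14 S2=47 S3=31 S4=18 blocked=[]
Op 6: conn=40 S1=14 S2=47 S3=31 S4=18 blocked=[]
Op 7: conn=40 S1=20 S2=47 S3=31 S4=18 blocked=[]
Op 8: conn=63 S1=20 S2=47 S3=31 S4=18 blocked=[]
Op 9: conn=63 S1=37 S2=47 S3=31 S4=18 blocked=[]
Op 10: conn=45 S1=37 S2=47 S3=31 S4=0 blocked=[4]
Op 11: conn=28 S1=37 S2=47 S3=14 S4=0 blocked=[4]
Op 12: conn=18 S1=27 S2=47 S3=14 S4=0 blocked=[4]
Op 13: conn=11 S1=27 S2=47 S3=14 S4=-7 blocked=[4]

Answer: S4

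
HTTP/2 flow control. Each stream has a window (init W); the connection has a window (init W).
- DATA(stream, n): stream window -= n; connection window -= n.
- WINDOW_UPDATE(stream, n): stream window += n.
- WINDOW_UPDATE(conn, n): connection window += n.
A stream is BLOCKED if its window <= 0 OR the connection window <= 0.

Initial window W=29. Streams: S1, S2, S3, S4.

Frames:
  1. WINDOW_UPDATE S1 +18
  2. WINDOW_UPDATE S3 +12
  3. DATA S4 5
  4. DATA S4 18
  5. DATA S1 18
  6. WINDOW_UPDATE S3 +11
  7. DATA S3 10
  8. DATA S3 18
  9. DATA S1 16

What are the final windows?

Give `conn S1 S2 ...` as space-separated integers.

Op 1: conn=29 S1=47 S2=29 S3=29 S4=29 blocked=[]
Op 2: conn=29 S1=47 S2=29 S3=41 S4=29 blocked=[]
Op 3: conn=24 S1=47 S2=29 S3=41 S4=24 blocked=[]
Op 4: conn=6 S1=47 S2=29 S3=41 S4=6 blocked=[]
Op 5: conn=-12 S1=29 S2=29 S3=41 S4=6 blocked=[1, 2, 3, 4]
Op 6: conn=-12 S1=29 S2=29 S3=52 S4=6 blocked=[1, 2, 3, 4]
Op 7: conn=-22 S1=29 S2=29 S3=42 S4=6 blocked=[1, 2, 3, 4]
Op 8: conn=-40 S1=29 S2=29 S3=24 S4=6 blocked=[1, 2, 3, 4]
Op 9: conn=-56 S1=13 S2=29 S3=24 S4=6 blocked=[1, 2, 3, 4]

Answer: -56 13 29 24 6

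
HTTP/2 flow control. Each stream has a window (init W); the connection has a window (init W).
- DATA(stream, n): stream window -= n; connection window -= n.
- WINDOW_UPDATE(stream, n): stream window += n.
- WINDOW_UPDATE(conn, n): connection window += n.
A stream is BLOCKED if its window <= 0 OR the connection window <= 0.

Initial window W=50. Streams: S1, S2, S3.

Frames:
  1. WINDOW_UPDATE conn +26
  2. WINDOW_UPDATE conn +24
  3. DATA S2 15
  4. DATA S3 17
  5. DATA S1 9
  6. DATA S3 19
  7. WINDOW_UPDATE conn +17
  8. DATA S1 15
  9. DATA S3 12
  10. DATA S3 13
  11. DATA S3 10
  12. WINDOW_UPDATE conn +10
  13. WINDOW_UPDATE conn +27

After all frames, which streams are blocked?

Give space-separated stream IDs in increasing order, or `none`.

Answer: S3

Derivation:
Op 1: conn=76 S1=50 S2=50 S3=50 blocked=[]
Op 2: conn=100 S1=50 S2=50 S3=50 blocked=[]
Op 3: conn=85 S1=50 S2=35 S3=50 blocked=[]
Op 4: conn=68 S1=50 S2=35 S3=33 blocked=[]
Op 5: conn=59 S1=41 S2=35 S3=33 blocked=[]
Op 6: conn=40 S1=41 S2=35 S3=14 blocked=[]
Op 7: conn=57 S1=41 S2=35 S3=14 blocked=[]
Op 8: conn=42 S1=26 S2=35 S3=14 blocked=[]
Op 9: conn=30 S1=26 S2=35 S3=2 blocked=[]
Op 10: conn=17 S1=26 S2=35 S3=-11 blocked=[3]
Op 11: conn=7 S1=26 S2=35 S3=-21 blocked=[3]
Op 12: conn=17 S1=26 S2=35 S3=-21 blocked=[3]
Op 13: conn=44 S1=26 S2=35 S3=-21 blocked=[3]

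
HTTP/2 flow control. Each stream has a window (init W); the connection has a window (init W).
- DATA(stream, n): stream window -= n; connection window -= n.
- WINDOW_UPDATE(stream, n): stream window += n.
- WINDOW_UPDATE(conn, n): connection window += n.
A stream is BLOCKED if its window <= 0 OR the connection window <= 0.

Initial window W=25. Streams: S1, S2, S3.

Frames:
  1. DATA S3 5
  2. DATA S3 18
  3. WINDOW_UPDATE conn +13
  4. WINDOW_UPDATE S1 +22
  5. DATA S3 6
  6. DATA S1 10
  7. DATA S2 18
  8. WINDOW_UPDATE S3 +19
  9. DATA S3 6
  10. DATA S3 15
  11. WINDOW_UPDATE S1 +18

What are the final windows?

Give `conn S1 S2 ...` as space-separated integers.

Answer: -40 55 7 -6

Derivation:
Op 1: conn=20 S1=25 S2=25 S3=20 blocked=[]
Op 2: conn=2 S1=25 S2=25 S3=2 blocked=[]
Op 3: conn=15 S1=25 S2=25 S3=2 blocked=[]
Op 4: conn=15 S1=47 S2=25 S3=2 blocked=[]
Op 5: conn=9 S1=47 S2=25 S3=-4 blocked=[3]
Op 6: conn=-1 S1=37 S2=25 S3=-4 blocked=[1, 2, 3]
Op 7: conn=-19 S1=37 S2=7 S3=-4 blocked=[1, 2, 3]
Op 8: conn=-19 S1=37 S2=7 S3=15 blocked=[1, 2, 3]
Op 9: conn=-25 S1=37 S2=7 S3=9 blocked=[1, 2, 3]
Op 10: conn=-40 S1=37 S2=7 S3=-6 blocked=[1, 2, 3]
Op 11: conn=-40 S1=55 S2=7 S3=-6 blocked=[1, 2, 3]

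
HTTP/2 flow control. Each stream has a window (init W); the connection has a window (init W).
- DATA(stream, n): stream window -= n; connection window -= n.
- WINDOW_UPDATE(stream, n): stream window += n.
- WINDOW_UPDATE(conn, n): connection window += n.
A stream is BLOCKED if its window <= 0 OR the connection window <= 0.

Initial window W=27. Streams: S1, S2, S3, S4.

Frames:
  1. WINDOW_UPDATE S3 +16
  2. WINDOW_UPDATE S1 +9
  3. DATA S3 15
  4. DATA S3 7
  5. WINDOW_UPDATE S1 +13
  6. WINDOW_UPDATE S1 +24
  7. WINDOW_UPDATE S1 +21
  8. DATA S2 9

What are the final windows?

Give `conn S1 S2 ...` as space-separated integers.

Answer: -4 94 18 21 27

Derivation:
Op 1: conn=27 S1=27 S2=27 S3=43 S4=27 blocked=[]
Op 2: conn=27 S1=36 S2=27 S3=43 S4=27 blocked=[]
Op 3: conn=12 S1=36 S2=27 S3=28 S4=27 blocked=[]
Op 4: conn=5 S1=36 S2=27 S3=21 S4=27 blocked=[]
Op 5: conn=5 S1=49 S2=27 S3=21 S4=27 blocked=[]
Op 6: conn=5 S1=73 S2=27 S3=21 S4=27 blocked=[]
Op 7: conn=5 S1=94 S2=27 S3=21 S4=27 blocked=[]
Op 8: conn=-4 S1=94 S2=18 S3=21 S4=27 blocked=[1, 2, 3, 4]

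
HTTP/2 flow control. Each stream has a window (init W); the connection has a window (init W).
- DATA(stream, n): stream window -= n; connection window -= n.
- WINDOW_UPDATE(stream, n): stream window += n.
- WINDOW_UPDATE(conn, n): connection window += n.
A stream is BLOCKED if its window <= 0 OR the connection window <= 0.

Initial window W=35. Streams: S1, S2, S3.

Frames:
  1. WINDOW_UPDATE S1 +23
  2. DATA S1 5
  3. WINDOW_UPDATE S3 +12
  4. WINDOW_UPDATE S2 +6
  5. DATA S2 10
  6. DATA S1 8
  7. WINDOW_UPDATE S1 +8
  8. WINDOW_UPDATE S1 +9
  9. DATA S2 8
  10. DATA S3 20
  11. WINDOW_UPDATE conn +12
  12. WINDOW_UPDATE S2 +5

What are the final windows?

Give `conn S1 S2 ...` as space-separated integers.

Answer: -4 62 28 27

Derivation:
Op 1: conn=35 S1=58 S2=35 S3=35 blocked=[]
Op 2: conn=30 S1=53 S2=35 S3=35 blocked=[]
Op 3: conn=30 S1=53 S2=35 S3=47 blocked=[]
Op 4: conn=30 S1=53 S2=41 S3=47 blocked=[]
Op 5: conn=20 S1=53 S2=31 S3=47 blocked=[]
Op 6: conn=12 S1=45 S2=31 S3=47 blocked=[]
Op 7: conn=12 S1=53 S2=31 S3=47 blocked=[]
Op 8: conn=12 S1=62 S2=31 S3=47 blocked=[]
Op 9: conn=4 S1=62 S2=23 S3=47 blocked=[]
Op 10: conn=-16 S1=62 S2=23 S3=27 blocked=[1, 2, 3]
Op 11: conn=-4 S1=62 S2=23 S3=27 blocked=[1, 2, 3]
Op 12: conn=-4 S1=62 S2=28 S3=27 blocked=[1, 2, 3]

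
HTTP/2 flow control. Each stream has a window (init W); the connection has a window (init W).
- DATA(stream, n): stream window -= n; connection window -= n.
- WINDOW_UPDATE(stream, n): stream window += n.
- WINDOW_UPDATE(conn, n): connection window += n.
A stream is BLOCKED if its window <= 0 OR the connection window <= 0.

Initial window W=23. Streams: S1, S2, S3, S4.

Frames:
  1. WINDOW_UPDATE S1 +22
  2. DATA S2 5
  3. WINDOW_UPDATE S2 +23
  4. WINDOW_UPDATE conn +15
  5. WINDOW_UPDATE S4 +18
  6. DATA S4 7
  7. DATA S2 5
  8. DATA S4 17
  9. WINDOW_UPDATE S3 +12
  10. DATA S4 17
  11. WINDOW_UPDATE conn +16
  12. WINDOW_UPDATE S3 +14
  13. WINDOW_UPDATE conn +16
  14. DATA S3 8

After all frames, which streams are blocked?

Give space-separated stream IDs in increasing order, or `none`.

Op 1: conn=23 S1=45 S2=23 S3=23 S4=23 blocked=[]
Op 2: conn=18 S1=45 S2=18 S3=23 S4=23 blocked=[]
Op 3: conn=18 S1=45 S2=41 S3=23 S4=23 blocked=[]
Op 4: conn=33 S1=45 S2=41 S3=23 S4=23 blocked=[]
Op 5: conn=33 S1=45 S2=41 S3=23 S4=41 blocked=[]
Op 6: conn=26 S1=45 S2=41 S3=23 S4=34 blocked=[]
Op 7: conn=21 S1=45 S2=36 S3=23 S4=34 blocked=[]
Op 8: conn=4 S1=45 S2=36 S3=23 S4=17 blocked=[]
Op 9: conn=4 S1=45 S2=36 S3=35 S4=17 blocked=[]
Op 10: conn=-13 S1=45 S2=36 S3=35 S4=0 blocked=[1, 2, 3, 4]
Op 11: conn=3 S1=45 S2=36 S3=35 S4=0 blocked=[4]
Op 12: conn=3 S1=45 S2=36 S3=49 S4=0 blocked=[4]
Op 13: conn=19 S1=45 S2=36 S3=49 S4=0 blocked=[4]
Op 14: conn=11 S1=45 S2=36 S3=41 S4=0 blocked=[4]

Answer: S4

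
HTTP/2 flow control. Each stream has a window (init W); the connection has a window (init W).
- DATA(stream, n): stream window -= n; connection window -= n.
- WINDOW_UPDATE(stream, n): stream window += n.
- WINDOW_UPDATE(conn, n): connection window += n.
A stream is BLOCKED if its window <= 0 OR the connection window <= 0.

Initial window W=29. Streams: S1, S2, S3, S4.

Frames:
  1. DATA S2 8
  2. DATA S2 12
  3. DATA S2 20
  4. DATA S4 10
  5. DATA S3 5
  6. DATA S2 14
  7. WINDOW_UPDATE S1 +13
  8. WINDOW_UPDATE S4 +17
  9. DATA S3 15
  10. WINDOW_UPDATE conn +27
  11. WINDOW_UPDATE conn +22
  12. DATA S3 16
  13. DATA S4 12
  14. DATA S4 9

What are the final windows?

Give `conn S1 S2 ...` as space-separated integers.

Op 1: conn=21 S1=29 S2=21 S3=29 S4=29 blocked=[]
Op 2: conn=9 S1=29 S2=9 S3=29 S4=29 blocked=[]
Op 3: conn=-11 S1=29 S2=-11 S3=29 S4=29 blocked=[1, 2, 3, 4]
Op 4: conn=-21 S1=29 S2=-11 S3=29 S4=19 blocked=[1, 2, 3, 4]
Op 5: conn=-26 S1=29 S2=-11 S3=24 S4=19 blocked=[1, 2, 3, 4]
Op 6: conn=-40 S1=29 S2=-25 S3=24 S4=19 blocked=[1, 2, 3, 4]
Op 7: conn=-40 S1=42 S2=-25 S3=24 S4=19 blocked=[1, 2, 3, 4]
Op 8: conn=-40 S1=42 S2=-25 S3=24 S4=36 blocked=[1, 2, 3, 4]
Op 9: conn=-55 S1=42 S2=-25 S3=9 S4=36 blocked=[1, 2, 3, 4]
Op 10: conn=-28 S1=42 S2=-25 S3=9 S4=36 blocked=[1, 2, 3, 4]
Op 11: conn=-6 S1=42 S2=-25 S3=9 S4=36 blocked=[1, 2, 3, 4]
Op 12: conn=-22 S1=42 S2=-25 S3=-7 S4=36 blocked=[1, 2, 3, 4]
Op 13: conn=-34 S1=42 S2=-25 S3=-7 S4=24 blocked=[1, 2, 3, 4]
Op 14: conn=-43 S1=42 S2=-25 S3=-7 S4=15 blocked=[1, 2, 3, 4]

Answer: -43 42 -25 -7 15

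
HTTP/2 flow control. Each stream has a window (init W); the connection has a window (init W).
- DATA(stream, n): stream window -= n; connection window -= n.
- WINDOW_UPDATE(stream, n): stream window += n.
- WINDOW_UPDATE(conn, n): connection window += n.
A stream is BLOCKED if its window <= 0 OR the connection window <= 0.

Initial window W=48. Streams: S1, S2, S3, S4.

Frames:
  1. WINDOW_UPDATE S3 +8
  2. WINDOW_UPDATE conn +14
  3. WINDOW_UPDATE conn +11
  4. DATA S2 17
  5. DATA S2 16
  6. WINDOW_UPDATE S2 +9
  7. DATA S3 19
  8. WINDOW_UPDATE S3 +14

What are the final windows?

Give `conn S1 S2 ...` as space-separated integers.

Answer: 21 48 24 51 48

Derivation:
Op 1: conn=48 S1=48 S2=48 S3=56 S4=48 blocked=[]
Op 2: conn=62 S1=48 S2=48 S3=56 S4=48 blocked=[]
Op 3: conn=73 S1=48 S2=48 S3=56 S4=48 blocked=[]
Op 4: conn=56 S1=48 S2=31 S3=56 S4=48 blocked=[]
Op 5: conn=40 S1=48 S2=15 S3=56 S4=48 blocked=[]
Op 6: conn=40 S1=48 S2=24 S3=56 S4=48 blocked=[]
Op 7: conn=21 S1=48 S2=24 S3=37 S4=48 blocked=[]
Op 8: conn=21 S1=48 S2=24 S3=51 S4=48 blocked=[]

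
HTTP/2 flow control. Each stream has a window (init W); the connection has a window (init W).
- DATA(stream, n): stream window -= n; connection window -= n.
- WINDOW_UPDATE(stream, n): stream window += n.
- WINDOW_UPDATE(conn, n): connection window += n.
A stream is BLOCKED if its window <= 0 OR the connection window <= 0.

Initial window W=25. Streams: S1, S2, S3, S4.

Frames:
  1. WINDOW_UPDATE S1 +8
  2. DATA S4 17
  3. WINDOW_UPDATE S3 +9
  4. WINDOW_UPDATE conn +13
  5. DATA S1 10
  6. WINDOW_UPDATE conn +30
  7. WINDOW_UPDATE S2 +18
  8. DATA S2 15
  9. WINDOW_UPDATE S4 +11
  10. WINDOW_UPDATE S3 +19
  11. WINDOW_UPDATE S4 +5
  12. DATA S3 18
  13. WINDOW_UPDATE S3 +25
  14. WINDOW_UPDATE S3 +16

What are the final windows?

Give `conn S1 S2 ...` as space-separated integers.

Op 1: conn=25 S1=33 S2=25 S3=25 S4=25 blocked=[]
Op 2: conn=8 S1=33 S2=25 S3=25 S4=8 blocked=[]
Op 3: conn=8 S1=33 S2=25 S3=34 S4=8 blocked=[]
Op 4: conn=21 S1=33 S2=25 S3=34 S4=8 blocked=[]
Op 5: conn=11 S1=23 S2=25 S3=34 S4=8 blocked=[]
Op 6: conn=41 S1=23 S2=25 S3=34 S4=8 blocked=[]
Op 7: conn=41 S1=23 S2=43 S3=34 S4=8 blocked=[]
Op 8: conn=26 S1=23 S2=28 S3=34 S4=8 blocked=[]
Op 9: conn=26 S1=23 S2=28 S3=34 S4=19 blocked=[]
Op 10: conn=26 S1=23 S2=28 S3=53 S4=19 blocked=[]
Op 11: conn=26 S1=23 S2=28 S3=53 S4=24 blocked=[]
Op 12: conn=8 S1=23 S2=28 S3=35 S4=24 blocked=[]
Op 13: conn=8 S1=23 S2=28 S3=60 S4=24 blocked=[]
Op 14: conn=8 S1=23 S2=28 S3=76 S4=24 blocked=[]

Answer: 8 23 28 76 24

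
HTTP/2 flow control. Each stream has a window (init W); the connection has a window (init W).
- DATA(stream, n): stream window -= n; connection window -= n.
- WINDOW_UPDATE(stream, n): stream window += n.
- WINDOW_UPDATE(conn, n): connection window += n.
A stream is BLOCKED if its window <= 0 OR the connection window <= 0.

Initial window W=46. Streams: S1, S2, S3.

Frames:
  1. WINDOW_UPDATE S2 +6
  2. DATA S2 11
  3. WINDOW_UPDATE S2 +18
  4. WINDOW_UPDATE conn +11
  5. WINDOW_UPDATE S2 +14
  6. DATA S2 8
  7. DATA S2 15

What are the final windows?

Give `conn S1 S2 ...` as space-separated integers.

Op 1: conn=46 S1=46 S2=52 S3=46 blocked=[]
Op 2: conn=35 S1=46 S2=41 S3=46 blocked=[]
Op 3: conn=35 S1=46 S2=59 S3=46 blocked=[]
Op 4: conn=46 S1=46 S2=59 S3=46 blocked=[]
Op 5: conn=46 S1=46 S2=73 S3=46 blocked=[]
Op 6: conn=38 S1=46 S2=65 S3=46 blocked=[]
Op 7: conn=23 S1=46 S2=50 S3=46 blocked=[]

Answer: 23 46 50 46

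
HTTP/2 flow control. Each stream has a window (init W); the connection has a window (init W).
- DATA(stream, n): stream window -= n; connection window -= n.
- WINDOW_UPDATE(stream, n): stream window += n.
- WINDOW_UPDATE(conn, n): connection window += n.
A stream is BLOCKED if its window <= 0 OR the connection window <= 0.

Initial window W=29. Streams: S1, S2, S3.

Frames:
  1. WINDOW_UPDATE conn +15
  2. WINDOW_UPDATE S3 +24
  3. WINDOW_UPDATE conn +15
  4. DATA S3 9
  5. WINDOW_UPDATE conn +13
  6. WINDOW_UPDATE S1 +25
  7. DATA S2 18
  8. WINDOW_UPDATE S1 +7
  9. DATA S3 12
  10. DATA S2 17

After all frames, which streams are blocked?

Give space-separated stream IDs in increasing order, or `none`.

Answer: S2

Derivation:
Op 1: conn=44 S1=29 S2=29 S3=29 blocked=[]
Op 2: conn=44 S1=29 S2=29 S3=53 blocked=[]
Op 3: conn=59 S1=29 S2=29 S3=53 blocked=[]
Op 4: conn=50 S1=29 S2=29 S3=44 blocked=[]
Op 5: conn=63 S1=29 S2=29 S3=44 blocked=[]
Op 6: conn=63 S1=54 S2=29 S3=44 blocked=[]
Op 7: conn=45 S1=54 S2=11 S3=44 blocked=[]
Op 8: conn=45 S1=61 S2=11 S3=44 blocked=[]
Op 9: conn=33 S1=61 S2=11 S3=32 blocked=[]
Op 10: conn=16 S1=61 S2=-6 S3=32 blocked=[2]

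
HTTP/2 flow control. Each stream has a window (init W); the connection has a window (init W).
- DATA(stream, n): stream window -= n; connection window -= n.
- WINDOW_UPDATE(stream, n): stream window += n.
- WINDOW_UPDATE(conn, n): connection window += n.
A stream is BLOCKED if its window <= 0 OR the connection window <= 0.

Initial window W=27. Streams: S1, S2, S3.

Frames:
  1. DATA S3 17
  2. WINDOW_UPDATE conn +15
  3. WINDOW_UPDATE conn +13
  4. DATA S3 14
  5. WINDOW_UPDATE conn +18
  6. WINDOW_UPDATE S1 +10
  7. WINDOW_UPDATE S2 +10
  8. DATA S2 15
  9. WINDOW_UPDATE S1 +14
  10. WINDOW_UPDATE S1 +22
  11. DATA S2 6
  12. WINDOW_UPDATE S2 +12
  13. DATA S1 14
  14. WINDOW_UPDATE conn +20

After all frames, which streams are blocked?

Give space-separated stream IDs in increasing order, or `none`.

Op 1: conn=10 S1=27 S2=27 S3=10 blocked=[]
Op 2: conn=25 S1=27 S2=27 S3=10 blocked=[]
Op 3: conn=38 S1=27 S2=27 S3=10 blocked=[]
Op 4: conn=24 S1=27 S2=27 S3=-4 blocked=[3]
Op 5: conn=42 S1=27 S2=27 S3=-4 blocked=[3]
Op 6: conn=42 S1=37 S2=27 S3=-4 blocked=[3]
Op 7: conn=42 S1=37 S2=37 S3=-4 blocked=[3]
Op 8: conn=27 S1=37 S2=22 S3=-4 blocked=[3]
Op 9: conn=27 S1=51 S2=22 S3=-4 blocked=[3]
Op 10: conn=27 S1=73 S2=22 S3=-4 blocked=[3]
Op 11: conn=21 S1=73 S2=16 S3=-4 blocked=[3]
Op 12: conn=21 S1=73 S2=28 S3=-4 blocked=[3]
Op 13: conn=7 S1=59 S2=28 S3=-4 blocked=[3]
Op 14: conn=27 S1=59 S2=28 S3=-4 blocked=[3]

Answer: S3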